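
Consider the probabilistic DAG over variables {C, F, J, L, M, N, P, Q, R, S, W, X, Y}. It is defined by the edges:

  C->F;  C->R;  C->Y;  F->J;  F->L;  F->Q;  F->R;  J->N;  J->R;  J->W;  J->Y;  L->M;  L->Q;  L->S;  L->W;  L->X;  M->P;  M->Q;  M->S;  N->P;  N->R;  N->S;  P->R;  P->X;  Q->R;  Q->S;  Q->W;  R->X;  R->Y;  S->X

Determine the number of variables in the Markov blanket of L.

L has children M, Q, S, W, X.
Pa(L) = {F}.
For each child, the remaining parents (spouses of L):
  M: no additional parents.
  Q also has parents F, M.
  parents(S) \ {L} = {M, N, Q}.
  W's other parents are J, Q.
  X also has parents P, R, S.
MB(L) = {F, J, M, N, P, Q, R, S, W, X}, which has 10 nodes.

10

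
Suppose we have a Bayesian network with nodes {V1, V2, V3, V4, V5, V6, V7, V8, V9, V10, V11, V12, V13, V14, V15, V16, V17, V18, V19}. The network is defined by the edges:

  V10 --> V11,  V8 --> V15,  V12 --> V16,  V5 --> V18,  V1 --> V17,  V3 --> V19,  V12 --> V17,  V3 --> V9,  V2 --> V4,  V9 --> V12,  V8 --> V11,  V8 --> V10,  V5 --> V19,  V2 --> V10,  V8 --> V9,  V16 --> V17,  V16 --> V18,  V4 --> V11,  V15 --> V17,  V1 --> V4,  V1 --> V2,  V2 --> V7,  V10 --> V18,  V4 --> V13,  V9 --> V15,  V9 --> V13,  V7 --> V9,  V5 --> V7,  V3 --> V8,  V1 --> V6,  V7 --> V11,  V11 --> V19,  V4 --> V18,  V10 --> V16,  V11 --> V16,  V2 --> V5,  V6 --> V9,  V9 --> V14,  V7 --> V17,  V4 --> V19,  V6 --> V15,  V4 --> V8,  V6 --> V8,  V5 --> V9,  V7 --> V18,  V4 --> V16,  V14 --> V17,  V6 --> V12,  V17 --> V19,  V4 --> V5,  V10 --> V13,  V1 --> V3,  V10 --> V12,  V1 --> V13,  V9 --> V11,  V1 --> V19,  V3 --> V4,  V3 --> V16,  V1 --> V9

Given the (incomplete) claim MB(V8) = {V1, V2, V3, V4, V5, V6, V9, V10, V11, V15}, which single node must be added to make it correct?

V7

Recall MB(v) = parents ∪ children ∪ spouses, where spouses are the other parents of v's children.
Pa(V8) = {V3, V4, V6}.
V8 has children V9, V10, V11, V15.
For each child, the remaining parents (spouses of V8):
  V9's other parents are V1, V3, V5, V6, V7.
  V10 also has parent V2.
  V11 also has parents V4, V7, V9, V10.
  V15's other parents are V6, V9.
MB(V8) = {V1, V2, V3, V4, V5, V6, V7, V9, V10, V11, V15}.
Comparing with the claimed set, V7 is missing.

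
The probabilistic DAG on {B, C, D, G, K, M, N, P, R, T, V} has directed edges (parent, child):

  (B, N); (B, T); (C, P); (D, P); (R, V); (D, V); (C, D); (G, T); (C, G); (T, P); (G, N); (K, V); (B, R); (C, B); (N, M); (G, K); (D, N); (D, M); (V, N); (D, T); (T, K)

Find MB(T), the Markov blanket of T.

{B, C, D, G, K, P}

The Markov blanket of a node is its parents, its children, and the other parents of its children.
T has parents B, D, G.
Children of T: K, P.
For each child, the remaining parents (spouses of T):
  parents(K) \ {T} = {G}.
  P's other parents are C, D.
So the Markov blanket of T is {B, C, D, G, K, P}.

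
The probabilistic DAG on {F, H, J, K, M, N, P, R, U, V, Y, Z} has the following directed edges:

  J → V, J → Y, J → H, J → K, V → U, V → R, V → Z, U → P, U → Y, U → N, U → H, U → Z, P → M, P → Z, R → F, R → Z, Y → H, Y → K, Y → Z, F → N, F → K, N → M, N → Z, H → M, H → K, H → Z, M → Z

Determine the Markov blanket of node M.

{H, N, P, R, U, V, Y, Z}

The Markov blanket of a node is its parents, its children, and the other parents of its children.
M has parents H, N, P.
M's children: Z.
For each child, the remaining parents (spouses of M):
  Z: H, N, P, R, U, V, Y
So the Markov blanket of M is {H, N, P, R, U, V, Y, Z}.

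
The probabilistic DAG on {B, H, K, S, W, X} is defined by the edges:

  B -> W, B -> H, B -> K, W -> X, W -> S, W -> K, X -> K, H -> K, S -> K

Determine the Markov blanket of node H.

{B, K, S, W, X}

A node's Markov blanket = Pa ∪ Ch ∪ (parents of Ch other than the node itself).
Ch(H) = {K}.
Parents of H: B.
Co-parents of H (other parents of its children):
  parents(K) \ {H} = {B, S, W, X}.
So the Markov blanket of H is {B, K, S, W, X}.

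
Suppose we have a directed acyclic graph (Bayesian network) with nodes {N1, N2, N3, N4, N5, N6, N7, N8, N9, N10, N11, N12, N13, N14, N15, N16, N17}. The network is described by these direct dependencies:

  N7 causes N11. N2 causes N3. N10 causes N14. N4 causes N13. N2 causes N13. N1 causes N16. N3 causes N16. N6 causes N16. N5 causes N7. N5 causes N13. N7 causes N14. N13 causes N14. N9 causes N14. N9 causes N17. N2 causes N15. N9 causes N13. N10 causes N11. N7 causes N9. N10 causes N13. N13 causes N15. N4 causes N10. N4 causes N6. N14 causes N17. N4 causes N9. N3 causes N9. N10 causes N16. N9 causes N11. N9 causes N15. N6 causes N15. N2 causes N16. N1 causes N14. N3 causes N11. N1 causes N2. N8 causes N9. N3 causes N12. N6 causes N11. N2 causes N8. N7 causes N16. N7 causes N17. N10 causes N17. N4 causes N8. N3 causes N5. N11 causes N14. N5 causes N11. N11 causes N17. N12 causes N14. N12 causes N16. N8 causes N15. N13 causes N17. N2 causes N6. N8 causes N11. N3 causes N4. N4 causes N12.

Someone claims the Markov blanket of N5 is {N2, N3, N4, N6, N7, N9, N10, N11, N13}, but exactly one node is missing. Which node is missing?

Parents of N5: N3.
Children of N5: N7, N11, N13.
Other parents of N5's children:
  N7: no additional parents.
  parents(N11) \ {N5} = {N3, N6, N7, N8, N9, N10}.
  N13's other parents are N2, N4, N9, N10.
MB(N5) = {N2, N3, N4, N6, N7, N8, N9, N10, N11, N13}.
Comparing with the claimed set, N8 is missing.

N8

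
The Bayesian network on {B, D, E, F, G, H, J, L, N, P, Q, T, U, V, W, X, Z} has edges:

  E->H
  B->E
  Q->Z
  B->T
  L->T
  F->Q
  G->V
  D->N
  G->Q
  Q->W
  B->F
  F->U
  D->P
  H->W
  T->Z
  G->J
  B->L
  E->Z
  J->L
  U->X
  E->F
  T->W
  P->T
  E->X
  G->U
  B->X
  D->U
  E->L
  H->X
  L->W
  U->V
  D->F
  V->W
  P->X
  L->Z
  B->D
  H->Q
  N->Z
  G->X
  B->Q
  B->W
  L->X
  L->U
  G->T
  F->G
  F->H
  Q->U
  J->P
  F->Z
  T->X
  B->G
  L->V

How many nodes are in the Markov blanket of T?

14

A node's Markov blanket = Pa ∪ Ch ∪ (parents of Ch other than the node itself).
T has parents B, G, L, P.
T has children W, X, Z.
Other parents of T's children:
  W: B, H, L, Q, V
  X: B, E, G, H, L, P, U
  Z: E, F, L, N, Q
MB(T) = {B, E, F, G, H, L, N, P, Q, U, V, W, X, Z}, which has 14 nodes.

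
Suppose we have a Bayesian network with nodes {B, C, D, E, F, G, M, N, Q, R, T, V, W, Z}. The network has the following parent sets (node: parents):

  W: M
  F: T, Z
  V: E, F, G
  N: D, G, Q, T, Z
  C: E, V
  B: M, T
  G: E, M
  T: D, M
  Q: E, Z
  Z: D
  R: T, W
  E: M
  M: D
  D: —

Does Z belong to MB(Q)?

Z is a parent of Q.
So Z ∈ MB(Q).

Yes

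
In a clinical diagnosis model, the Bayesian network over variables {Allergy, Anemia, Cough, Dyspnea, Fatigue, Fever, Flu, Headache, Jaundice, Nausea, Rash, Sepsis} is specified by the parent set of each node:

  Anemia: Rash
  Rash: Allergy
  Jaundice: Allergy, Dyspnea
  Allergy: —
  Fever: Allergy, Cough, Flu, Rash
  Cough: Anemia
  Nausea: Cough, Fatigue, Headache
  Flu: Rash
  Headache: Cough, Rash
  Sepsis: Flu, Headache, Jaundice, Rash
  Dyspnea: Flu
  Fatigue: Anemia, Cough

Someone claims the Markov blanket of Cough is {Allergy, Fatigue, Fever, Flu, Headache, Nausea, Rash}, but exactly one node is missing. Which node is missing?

A node's Markov blanket = Pa ∪ Ch ∪ (parents of Ch other than the node itself).
Cough's parents: Anemia.
Cough has children Fatigue, Fever, Headache, Nausea.
For each child, the remaining parents (spouses of Cough):
  parents(Fatigue) \ {Cough} = {Anemia}.
  Fever's other parents are Allergy, Flu, Rash.
  Headache also has parent Rash.
  parents(Nausea) \ {Cough} = {Fatigue, Headache}.
MB(Cough) = {Allergy, Anemia, Fatigue, Fever, Flu, Headache, Nausea, Rash}.
Comparing with the claimed set, Anemia is missing.

Anemia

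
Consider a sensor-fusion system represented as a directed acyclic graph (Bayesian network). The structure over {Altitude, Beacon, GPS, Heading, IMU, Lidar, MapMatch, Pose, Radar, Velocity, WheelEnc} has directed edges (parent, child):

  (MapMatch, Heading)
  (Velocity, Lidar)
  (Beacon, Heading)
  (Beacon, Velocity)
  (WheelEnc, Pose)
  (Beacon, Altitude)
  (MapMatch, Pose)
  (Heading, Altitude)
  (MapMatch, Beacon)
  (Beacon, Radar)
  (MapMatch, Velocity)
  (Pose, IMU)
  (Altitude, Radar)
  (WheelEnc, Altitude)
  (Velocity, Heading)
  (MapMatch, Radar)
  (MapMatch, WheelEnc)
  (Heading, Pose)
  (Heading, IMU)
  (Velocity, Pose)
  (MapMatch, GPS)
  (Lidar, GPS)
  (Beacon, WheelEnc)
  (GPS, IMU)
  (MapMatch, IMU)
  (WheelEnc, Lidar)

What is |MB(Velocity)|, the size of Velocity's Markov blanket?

6

Pa(Velocity) = {Beacon, MapMatch}.
Velocity has children Heading, Lidar, Pose.
Other parents of Velocity's children:
  Heading: Beacon, MapMatch
  Pose: Heading, MapMatch, WheelEnc
  Lidar: WheelEnc
MB(Velocity) = {Beacon, Heading, Lidar, MapMatch, Pose, WheelEnc}, which has 6 nodes.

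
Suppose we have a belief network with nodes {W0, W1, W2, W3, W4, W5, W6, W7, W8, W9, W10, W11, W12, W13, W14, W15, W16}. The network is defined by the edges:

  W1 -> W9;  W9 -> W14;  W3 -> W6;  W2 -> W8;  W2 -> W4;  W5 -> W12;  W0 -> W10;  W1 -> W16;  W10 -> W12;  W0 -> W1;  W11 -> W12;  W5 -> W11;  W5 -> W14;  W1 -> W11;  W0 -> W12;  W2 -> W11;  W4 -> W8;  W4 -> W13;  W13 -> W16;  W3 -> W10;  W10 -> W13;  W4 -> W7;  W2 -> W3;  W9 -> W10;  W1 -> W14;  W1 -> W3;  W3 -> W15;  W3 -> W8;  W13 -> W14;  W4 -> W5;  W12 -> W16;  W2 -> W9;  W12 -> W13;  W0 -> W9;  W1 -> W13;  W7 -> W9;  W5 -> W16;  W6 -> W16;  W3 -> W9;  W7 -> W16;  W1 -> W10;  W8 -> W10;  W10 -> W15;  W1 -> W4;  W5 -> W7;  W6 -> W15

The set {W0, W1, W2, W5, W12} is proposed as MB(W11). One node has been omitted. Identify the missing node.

A node's Markov blanket = Pa ∪ Ch ∪ (parents of Ch other than the node itself).
W11's parents: W1, W2, W5.
W11's children: W12.
For each child, the remaining parents (spouses of W11):
  W12's other parents are W0, W5, W10.
MB(W11) = {W0, W1, W2, W5, W10, W12}.
Comparing with the claimed set, W10 is missing.

W10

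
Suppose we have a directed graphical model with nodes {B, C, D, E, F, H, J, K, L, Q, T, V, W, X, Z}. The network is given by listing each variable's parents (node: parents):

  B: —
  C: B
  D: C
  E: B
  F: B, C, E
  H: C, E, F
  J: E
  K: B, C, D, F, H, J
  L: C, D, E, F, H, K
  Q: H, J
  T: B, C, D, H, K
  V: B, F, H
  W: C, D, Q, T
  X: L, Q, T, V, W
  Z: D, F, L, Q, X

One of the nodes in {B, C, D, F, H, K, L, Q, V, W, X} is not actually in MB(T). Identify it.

The Markov blanket of a node is its parents, its children, and the other parents of its children.
Children of T: W, X.
Parents of T: B, C, D, H, K.
Co-parents of T (other parents of its children):
  W: C, D, Q
  X: L, Q, V, W
MB(T) = {B, C, D, H, K, L, Q, V, W, X}.
F is neither a parent, child, nor co-parent of T, so it does not belong.

F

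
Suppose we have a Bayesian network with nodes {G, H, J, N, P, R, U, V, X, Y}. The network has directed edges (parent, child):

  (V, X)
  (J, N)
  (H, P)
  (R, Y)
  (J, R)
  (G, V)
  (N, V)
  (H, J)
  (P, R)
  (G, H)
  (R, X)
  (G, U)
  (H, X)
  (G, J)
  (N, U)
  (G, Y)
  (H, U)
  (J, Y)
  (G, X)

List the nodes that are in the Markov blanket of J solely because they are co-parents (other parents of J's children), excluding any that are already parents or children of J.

{P}

Children of J: N, R, Y.
  N has no other parent.
  R's other parent is P.
  Y also has parents G, R.
Excluding nodes already adjacent to J (G, H, N, R, Y), the co-parent-only contribution is {P}.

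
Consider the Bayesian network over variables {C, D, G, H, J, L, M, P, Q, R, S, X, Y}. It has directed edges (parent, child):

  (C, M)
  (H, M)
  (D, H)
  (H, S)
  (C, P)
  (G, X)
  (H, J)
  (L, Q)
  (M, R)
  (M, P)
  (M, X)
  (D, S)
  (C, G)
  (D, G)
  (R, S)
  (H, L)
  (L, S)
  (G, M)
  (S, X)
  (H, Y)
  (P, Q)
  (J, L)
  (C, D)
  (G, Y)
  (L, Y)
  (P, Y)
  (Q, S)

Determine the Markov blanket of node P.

{C, G, H, L, M, Q, Y}

The Markov blanket of a node is its parents, its children, and the other parents of its children.
P's children: Q, Y.
Pa(P) = {C, M}.
Other parents of P's children:
  parents(Q) \ {P} = {L}.
  Y's other parents are G, H, L.
MB(P) = {C, G, H, L, M, Q, Y}.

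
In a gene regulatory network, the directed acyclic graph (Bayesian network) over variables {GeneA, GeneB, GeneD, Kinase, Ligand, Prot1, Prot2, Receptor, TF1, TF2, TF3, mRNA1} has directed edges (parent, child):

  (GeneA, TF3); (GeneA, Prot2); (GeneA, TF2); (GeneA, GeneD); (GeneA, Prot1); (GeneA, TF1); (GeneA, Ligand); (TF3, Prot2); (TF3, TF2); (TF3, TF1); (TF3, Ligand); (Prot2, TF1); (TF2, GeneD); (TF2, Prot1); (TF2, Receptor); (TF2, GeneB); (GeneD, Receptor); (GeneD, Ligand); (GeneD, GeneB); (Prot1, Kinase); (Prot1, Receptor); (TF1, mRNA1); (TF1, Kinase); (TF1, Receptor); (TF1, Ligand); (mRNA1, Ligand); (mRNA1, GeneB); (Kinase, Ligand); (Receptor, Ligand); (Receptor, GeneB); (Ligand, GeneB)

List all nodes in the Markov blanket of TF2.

By definition, MB(TF2) is built from TF2's parents, TF2's children, and the co-parents of TF2.
Pa(TF2) = {GeneA, TF3}.
Ch(TF2) = {GeneB, GeneD, Prot1, Receptor}.
Parents of each child, excluding TF2:
  GeneD: GeneA
  Prot1: GeneA
  Receptor: GeneD, Prot1, TF1
  GeneB: GeneD, Ligand, Receptor, mRNA1
MB(TF2) = {GeneA, GeneB, GeneD, Ligand, Prot1, Receptor, TF1, TF3, mRNA1}.

{GeneA, GeneB, GeneD, Ligand, Prot1, Receptor, TF1, TF3, mRNA1}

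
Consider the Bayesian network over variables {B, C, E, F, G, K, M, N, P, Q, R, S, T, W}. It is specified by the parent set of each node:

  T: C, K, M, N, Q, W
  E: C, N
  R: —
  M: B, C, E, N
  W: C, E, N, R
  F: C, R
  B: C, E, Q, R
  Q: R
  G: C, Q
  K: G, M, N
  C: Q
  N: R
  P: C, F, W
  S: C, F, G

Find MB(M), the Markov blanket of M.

{B, C, E, G, K, N, Q, T, W}

The Markov blanket of a node is its parents, its children, and the other parents of its children.
Parents of M: B, C, E, N.
M's children: K, T.
For each child, the remaining parents (spouses of M):
  K's other parents are G, N.
  T also has parents C, K, N, Q, W.
Union: {B, C, E, N} ∪ {K, T} ∪ {C, G, K, N, Q, W} = {B, C, E, G, K, N, Q, T, W}.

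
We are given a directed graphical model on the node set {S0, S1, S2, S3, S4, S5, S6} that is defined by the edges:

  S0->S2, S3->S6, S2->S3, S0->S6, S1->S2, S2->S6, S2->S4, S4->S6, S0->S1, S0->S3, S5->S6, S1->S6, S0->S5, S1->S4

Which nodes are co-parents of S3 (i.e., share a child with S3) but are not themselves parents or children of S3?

{S1, S4, S5}

Children of S3: S6.
  parents(S6) \ {S3} = {S0, S1, S2, S4, S5}.
Excluding nodes already adjacent to S3 (S0, S2, S6), the co-parent-only contribution is {S1, S4, S5}.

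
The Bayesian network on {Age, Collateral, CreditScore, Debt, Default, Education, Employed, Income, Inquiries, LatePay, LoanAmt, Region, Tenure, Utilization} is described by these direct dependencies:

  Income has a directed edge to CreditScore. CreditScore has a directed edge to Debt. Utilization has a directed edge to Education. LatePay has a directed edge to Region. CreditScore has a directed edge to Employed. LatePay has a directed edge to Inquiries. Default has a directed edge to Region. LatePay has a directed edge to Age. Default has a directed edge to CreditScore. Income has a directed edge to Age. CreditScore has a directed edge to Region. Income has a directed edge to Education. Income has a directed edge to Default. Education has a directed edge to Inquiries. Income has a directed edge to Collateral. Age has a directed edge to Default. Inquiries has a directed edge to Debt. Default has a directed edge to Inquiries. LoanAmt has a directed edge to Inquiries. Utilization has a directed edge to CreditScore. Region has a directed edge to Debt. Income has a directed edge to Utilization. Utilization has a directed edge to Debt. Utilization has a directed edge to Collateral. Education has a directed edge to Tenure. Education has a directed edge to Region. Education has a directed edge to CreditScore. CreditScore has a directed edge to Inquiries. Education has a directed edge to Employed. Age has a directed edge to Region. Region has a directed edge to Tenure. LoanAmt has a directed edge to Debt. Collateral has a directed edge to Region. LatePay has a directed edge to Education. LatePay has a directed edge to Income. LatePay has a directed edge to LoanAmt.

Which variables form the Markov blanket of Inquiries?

Recall MB(v) = parents ∪ children ∪ spouses, where spouses are the other parents of v's children.
Pa(Inquiries) = {CreditScore, Default, Education, LatePay, LoanAmt}.
Children of Inquiries: Debt.
Other parents of Inquiries's children:
  Debt's other parents are CreditScore, LoanAmt, Region, Utilization.
MB(Inquiries) = {CreditScore, Debt, Default, Education, LatePay, LoanAmt, Region, Utilization}.

{CreditScore, Debt, Default, Education, LatePay, LoanAmt, Region, Utilization}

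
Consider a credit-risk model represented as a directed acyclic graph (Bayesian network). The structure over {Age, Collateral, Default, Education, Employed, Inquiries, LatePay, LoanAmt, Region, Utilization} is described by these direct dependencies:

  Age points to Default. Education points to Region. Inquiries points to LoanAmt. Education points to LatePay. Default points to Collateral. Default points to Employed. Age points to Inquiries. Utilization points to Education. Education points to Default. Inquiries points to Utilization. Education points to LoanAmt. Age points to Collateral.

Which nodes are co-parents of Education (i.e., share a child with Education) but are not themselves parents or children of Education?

{Age, Inquiries}

Children of Education: Default, LatePay, LoanAmt, Region.
  LatePay: —
  Region: —
  Default: Age
  LoanAmt: Inquiries
Excluding nodes already adjacent to Education (Default, LatePay, LoanAmt, Region, Utilization), the co-parent-only contribution is {Age, Inquiries}.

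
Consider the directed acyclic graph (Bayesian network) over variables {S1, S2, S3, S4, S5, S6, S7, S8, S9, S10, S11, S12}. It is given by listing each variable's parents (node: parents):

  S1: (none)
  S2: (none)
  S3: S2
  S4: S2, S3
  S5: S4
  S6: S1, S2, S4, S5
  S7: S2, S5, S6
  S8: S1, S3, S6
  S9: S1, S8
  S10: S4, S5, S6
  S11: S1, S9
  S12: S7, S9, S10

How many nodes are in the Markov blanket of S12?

Pa(S12) = {S7, S9, S10}.
S12 has no children.
With no children, S12 has no spouses; the co-parent set is empty.
MB(S12) = {S7, S9, S10}, which has 3 nodes.

3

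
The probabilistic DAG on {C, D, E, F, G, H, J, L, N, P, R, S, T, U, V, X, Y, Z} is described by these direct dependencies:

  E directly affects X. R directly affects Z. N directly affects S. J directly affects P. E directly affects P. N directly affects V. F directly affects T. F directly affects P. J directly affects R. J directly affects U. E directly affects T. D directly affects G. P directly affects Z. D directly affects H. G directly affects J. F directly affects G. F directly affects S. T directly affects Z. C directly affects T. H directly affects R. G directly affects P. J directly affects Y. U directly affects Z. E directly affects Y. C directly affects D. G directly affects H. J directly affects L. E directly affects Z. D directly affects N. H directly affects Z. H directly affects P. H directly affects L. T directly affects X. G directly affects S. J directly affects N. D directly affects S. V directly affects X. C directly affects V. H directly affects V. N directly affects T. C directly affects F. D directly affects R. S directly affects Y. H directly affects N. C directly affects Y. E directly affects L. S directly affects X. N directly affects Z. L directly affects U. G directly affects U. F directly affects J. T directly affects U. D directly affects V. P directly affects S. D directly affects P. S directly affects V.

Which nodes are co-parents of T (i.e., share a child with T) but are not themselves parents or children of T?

Children of T: U, X, Z.
  U's other parents are G, J, L.
  X's other parents are E, S, V.
  Z also has parents E, H, N, P, R, U.
Excluding nodes already adjacent to T (C, E, F, N, U, X, Z), the co-parent-only contribution is {G, H, J, L, P, R, S, V}.

{G, H, J, L, P, R, S, V}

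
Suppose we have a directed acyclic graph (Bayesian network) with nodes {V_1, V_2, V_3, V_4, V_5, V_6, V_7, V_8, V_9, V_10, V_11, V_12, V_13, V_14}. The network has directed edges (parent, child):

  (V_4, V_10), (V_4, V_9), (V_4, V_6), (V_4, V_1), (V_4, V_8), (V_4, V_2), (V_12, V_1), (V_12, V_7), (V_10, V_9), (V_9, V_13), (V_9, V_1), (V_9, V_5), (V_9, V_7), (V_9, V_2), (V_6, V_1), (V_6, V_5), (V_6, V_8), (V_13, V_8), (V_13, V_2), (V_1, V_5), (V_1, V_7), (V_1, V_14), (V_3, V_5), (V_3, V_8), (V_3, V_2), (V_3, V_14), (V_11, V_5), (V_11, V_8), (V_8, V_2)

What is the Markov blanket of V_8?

{V_2, V_3, V_4, V_6, V_9, V_11, V_13}

A node's Markov blanket = Pa ∪ Ch ∪ (parents of Ch other than the node itself).
V_8 has parents V_3, V_4, V_6, V_11, V_13.
V_8 has child V_2.
For each child, the remaining parents (spouses of V_8):
  V_2 also has parents V_3, V_4, V_9, V_13.
Union: {V_3, V_4, V_6, V_11, V_13} ∪ {V_2} ∪ {V_3, V_4, V_9, V_13} = {V_2, V_3, V_4, V_6, V_9, V_11, V_13}.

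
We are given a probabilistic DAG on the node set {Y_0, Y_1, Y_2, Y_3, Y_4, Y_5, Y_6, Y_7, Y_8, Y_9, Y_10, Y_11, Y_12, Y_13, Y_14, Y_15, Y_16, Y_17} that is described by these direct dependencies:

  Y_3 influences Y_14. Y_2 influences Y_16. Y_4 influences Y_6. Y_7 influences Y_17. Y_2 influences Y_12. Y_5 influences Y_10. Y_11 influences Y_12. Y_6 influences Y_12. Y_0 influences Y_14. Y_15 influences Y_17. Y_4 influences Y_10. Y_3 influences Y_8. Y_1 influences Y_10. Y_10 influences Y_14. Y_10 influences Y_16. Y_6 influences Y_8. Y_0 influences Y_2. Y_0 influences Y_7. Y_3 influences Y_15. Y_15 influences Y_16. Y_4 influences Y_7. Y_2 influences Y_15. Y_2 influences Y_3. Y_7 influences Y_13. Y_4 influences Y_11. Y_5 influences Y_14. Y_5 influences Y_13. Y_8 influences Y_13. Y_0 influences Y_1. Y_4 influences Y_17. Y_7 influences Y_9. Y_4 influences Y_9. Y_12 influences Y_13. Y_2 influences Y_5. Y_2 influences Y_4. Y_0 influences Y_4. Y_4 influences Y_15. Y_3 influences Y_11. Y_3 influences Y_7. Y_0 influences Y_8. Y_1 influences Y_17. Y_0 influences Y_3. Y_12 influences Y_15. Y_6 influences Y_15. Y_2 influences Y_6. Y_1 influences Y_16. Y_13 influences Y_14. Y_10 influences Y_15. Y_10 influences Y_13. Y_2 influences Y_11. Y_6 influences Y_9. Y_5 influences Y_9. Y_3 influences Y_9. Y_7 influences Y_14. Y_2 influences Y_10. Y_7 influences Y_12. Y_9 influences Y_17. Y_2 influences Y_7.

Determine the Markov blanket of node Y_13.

{Y_0, Y_3, Y_5, Y_7, Y_8, Y_10, Y_12, Y_14}

By definition, MB(Y_13) is built from Y_13's parents, Y_13's children, and the co-parents of Y_13.
Ch(Y_13) = {Y_14}.
Parents of Y_13: Y_5, Y_7, Y_8, Y_10, Y_12.
Co-parents of Y_13 (other parents of its children):
  Y_14 also has parents Y_0, Y_3, Y_5, Y_7, Y_10.
Union: {Y_5, Y_7, Y_8, Y_10, Y_12} ∪ {Y_14} ∪ {Y_0, Y_3, Y_5, Y_7, Y_10} = {Y_0, Y_3, Y_5, Y_7, Y_8, Y_10, Y_12, Y_14}.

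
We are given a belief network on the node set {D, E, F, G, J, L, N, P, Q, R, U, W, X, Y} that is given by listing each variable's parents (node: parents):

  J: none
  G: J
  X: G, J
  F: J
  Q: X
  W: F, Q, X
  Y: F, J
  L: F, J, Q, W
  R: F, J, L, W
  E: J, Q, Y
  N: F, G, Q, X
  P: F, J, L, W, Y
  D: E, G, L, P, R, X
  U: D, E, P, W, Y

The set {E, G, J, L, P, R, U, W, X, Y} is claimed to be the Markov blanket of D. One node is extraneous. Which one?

By definition, MB(D) is built from D's parents, D's children, and the co-parents of D.
Pa(D) = {E, G, L, P, R, X}.
Ch(D) = {U}.
Other parents of D's children:
  U also has parents E, P, W, Y.
MB(D) = {E, G, L, P, R, U, W, X, Y}.
J is neither a parent, child, nor co-parent of D, so it does not belong.

J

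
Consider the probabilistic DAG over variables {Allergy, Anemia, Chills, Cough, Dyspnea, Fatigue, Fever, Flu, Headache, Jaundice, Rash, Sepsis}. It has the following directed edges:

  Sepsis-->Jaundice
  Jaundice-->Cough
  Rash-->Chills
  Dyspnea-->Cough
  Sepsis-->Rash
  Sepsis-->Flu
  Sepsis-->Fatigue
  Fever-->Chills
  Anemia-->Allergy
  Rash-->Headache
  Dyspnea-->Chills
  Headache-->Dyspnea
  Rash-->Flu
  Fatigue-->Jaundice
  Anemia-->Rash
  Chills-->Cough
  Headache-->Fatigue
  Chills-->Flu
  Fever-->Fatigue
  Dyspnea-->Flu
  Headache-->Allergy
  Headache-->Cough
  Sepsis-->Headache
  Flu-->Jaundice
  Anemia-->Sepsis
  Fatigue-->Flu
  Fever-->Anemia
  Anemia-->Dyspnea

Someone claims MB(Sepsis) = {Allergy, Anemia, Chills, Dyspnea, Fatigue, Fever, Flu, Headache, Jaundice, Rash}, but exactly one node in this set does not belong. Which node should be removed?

Allergy

By definition, MB(Sepsis) is built from Sepsis's parents, Sepsis's children, and the co-parents of Sepsis.
Ch(Sepsis) = {Fatigue, Flu, Headache, Jaundice, Rash}.
Pa(Sepsis) = {Anemia}.
Parents of each child, excluding Sepsis:
  Rash: Anemia
  Headache: Rash
  Fatigue: Fever, Headache
  Flu: Chills, Dyspnea, Fatigue, Rash
  Jaundice: Fatigue, Flu
MB(Sepsis) = {Anemia, Chills, Dyspnea, Fatigue, Fever, Flu, Headache, Jaundice, Rash}.
Allergy is neither a parent, child, nor co-parent of Sepsis, so it does not belong.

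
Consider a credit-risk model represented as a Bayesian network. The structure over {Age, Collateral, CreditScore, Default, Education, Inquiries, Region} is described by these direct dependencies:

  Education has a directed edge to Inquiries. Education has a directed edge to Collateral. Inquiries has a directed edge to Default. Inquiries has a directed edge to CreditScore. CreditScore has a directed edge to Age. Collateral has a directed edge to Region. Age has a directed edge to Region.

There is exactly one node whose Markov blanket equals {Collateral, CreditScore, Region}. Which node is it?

Age

The target node must have every member of {Collateral, CreditScore, Region} as a parent, child, or co-parent, and no others.
Parents of Age: CreditScore; children: Region; co-parents: Collateral.
These exactly cover the given set, so the node is Age.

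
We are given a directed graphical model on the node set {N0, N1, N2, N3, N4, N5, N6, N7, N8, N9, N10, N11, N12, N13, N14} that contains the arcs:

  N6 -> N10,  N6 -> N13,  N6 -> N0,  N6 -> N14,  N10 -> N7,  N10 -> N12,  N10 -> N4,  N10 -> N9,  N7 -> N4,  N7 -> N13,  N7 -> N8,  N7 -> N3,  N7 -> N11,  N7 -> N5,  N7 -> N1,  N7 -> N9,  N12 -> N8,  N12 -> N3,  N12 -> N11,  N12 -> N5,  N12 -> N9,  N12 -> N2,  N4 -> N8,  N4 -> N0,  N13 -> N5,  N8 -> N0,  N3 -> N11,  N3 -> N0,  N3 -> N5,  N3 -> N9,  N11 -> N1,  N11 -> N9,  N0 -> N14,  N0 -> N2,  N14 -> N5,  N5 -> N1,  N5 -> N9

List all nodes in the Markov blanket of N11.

{N1, N3, N5, N7, N9, N10, N12}

Recall MB(v) = parents ∪ children ∪ spouses, where spouses are the other parents of v's children.
N11 has parents N3, N7, N12.
Children of N11: N1, N9.
Other parents of N11's children:
  parents(N1) \ {N11} = {N5, N7}.
  parents(N9) \ {N11} = {N3, N5, N7, N10, N12}.
MB(N11) = {N1, N3, N5, N7, N9, N10, N12}.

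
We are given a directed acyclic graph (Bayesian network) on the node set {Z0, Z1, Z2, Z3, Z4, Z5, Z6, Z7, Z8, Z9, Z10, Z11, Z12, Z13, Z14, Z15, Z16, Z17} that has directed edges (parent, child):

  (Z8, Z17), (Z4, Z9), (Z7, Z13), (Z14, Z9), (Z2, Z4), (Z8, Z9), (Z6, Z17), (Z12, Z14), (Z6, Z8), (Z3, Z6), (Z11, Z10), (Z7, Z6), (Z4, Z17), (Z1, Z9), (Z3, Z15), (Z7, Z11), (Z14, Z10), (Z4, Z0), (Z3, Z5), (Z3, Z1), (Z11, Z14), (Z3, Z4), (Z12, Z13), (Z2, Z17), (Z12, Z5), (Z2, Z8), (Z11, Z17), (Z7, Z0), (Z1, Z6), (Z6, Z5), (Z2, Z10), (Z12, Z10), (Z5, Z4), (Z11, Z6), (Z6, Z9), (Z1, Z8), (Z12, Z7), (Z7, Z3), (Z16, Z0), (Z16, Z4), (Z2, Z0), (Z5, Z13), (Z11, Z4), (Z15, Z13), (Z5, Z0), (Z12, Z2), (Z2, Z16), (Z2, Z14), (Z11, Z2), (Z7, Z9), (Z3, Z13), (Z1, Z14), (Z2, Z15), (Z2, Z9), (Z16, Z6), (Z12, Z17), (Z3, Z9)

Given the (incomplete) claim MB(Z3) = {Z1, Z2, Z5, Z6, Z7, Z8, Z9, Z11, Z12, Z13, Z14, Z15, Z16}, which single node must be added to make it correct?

A node's Markov blanket = Pa ∪ Ch ∪ (parents of Ch other than the node itself).
Pa(Z3) = {Z7}.
Z3 has children Z1, Z4, Z5, Z6, Z9, Z13, Z15.
Parents of each child, excluding Z3:
  Z1: no additional parents.
  Z6 also has parents Z1, Z7, Z11, Z16.
  Z5 also has parents Z6, Z12.
  parents(Z15) \ {Z3} = {Z2}.
  Z13 also has parents Z5, Z7, Z12, Z15.
  Z4's other parents are Z2, Z5, Z11, Z16.
  Z9's other parents are Z1, Z2, Z4, Z6, Z7, Z8, Z14.
MB(Z3) = {Z1, Z2, Z4, Z5, Z6, Z7, Z8, Z9, Z11, Z12, Z13, Z14, Z15, Z16}.
Comparing with the claimed set, Z4 is missing.

Z4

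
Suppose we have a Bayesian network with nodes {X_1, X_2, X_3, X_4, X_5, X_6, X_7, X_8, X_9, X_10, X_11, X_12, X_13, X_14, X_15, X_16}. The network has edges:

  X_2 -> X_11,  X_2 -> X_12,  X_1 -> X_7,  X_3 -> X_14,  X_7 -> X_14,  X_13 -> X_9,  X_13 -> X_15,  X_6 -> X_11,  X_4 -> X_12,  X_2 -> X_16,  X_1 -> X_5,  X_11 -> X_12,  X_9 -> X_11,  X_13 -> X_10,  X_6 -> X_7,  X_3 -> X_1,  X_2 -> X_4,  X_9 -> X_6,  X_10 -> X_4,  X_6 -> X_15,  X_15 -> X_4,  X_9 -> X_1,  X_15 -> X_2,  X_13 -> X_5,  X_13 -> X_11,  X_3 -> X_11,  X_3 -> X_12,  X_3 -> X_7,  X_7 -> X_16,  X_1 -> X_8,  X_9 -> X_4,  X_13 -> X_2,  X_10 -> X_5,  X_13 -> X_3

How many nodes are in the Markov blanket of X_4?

Recall MB(v) = parents ∪ children ∪ spouses, where spouses are the other parents of v's children.
X_4 has parents X_2, X_9, X_10, X_15.
Ch(X_4) = {X_12}.
For each child, the remaining parents (spouses of X_4):
  X_12: X_2, X_3, X_11
MB(X_4) = {X_2, X_3, X_9, X_10, X_11, X_12, X_15}, which has 7 nodes.

7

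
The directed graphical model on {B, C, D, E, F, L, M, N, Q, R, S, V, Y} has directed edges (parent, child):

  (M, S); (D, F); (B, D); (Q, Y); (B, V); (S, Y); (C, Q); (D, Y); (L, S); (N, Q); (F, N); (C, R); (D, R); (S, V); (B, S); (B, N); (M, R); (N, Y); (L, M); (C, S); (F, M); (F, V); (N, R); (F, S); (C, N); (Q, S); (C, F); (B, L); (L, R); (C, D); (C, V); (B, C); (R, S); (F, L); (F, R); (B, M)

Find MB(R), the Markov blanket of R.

{B, C, D, F, L, M, N, Q, S}

R's parents: C, D, F, L, M, N.
Ch(R) = {S}.
Co-parents of R (other parents of its children):
  S: B, C, F, L, M, Q
Union: {C, D, F, L, M, N} ∪ {S} ∪ {B, C, F, L, M, Q} = {B, C, D, F, L, M, N, Q, S}.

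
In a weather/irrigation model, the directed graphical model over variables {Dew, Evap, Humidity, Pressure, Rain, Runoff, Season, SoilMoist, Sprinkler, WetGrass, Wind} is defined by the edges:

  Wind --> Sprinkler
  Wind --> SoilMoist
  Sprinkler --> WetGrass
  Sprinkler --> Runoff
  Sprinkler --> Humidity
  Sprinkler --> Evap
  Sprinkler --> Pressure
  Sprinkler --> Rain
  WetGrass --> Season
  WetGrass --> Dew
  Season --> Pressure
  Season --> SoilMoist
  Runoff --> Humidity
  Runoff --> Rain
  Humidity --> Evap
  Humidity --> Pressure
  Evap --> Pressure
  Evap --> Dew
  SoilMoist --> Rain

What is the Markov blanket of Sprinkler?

Ch(Sprinkler) = {Evap, Humidity, Pressure, Rain, Runoff, WetGrass}.
Pa(Sprinkler) = {Wind}.
Parents of each child, excluding Sprinkler:
  WetGrass: —
  Runoff: —
  Humidity: Runoff
  Evap: Humidity
  Pressure: Evap, Humidity, Season
  Rain: Runoff, SoilMoist
Taking the union gives {Evap, Humidity, Pressure, Rain, Runoff, Season, SoilMoist, WetGrass, Wind}.

{Evap, Humidity, Pressure, Rain, Runoff, Season, SoilMoist, WetGrass, Wind}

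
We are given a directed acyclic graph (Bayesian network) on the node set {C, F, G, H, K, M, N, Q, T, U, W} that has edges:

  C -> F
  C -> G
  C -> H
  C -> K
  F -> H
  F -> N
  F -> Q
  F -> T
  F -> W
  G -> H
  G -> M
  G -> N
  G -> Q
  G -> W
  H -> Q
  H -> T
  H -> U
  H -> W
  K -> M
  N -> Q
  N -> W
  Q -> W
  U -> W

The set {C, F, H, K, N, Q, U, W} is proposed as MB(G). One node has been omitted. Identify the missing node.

Pa(G) = {C}.
Ch(G) = {H, M, N, Q, W}.
Other parents of G's children:
  H's other parents are C, F.
  parents(M) \ {G} = {K}.
  N also has parent F.
  Q's other parents are F, H, N.
  parents(W) \ {G} = {F, H, N, Q, U}.
MB(G) = {C, F, H, K, M, N, Q, U, W}.
Comparing with the claimed set, M is missing.

M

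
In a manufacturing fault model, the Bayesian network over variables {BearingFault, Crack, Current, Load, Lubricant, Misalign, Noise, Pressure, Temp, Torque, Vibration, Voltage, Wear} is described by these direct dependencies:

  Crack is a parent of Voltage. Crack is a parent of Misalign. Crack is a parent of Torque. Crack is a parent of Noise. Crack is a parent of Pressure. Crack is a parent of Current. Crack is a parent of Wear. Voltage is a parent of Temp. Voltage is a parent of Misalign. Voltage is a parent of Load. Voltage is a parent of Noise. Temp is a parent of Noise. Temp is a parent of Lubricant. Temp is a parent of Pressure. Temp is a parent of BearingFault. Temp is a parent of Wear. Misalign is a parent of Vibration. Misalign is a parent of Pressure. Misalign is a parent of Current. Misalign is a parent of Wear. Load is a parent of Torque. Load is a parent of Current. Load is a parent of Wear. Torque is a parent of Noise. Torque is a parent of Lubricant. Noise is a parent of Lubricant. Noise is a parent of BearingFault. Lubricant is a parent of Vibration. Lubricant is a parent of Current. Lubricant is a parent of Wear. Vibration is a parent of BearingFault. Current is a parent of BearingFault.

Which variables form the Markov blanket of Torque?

{Crack, Load, Lubricant, Noise, Temp, Voltage}

Torque has parents Crack, Load.
Torque has children Lubricant, Noise.
Parents of each child, excluding Torque:
  Noise: Crack, Temp, Voltage
  Lubricant: Noise, Temp
Taking the union gives {Crack, Load, Lubricant, Noise, Temp, Voltage}.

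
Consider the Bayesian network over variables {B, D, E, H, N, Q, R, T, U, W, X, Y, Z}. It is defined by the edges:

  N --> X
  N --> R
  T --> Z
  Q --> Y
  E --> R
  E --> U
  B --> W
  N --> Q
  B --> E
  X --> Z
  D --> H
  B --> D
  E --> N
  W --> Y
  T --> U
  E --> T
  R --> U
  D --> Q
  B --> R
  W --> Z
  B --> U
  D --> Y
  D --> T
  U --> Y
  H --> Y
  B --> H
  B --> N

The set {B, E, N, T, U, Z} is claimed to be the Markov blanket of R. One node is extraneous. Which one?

Z

Parents of R: B, E, N.
Ch(R) = {U}.
Other parents of R's children:
  U: B, E, T
MB(R) = {B, E, N, T, U}.
Z is neither a parent, child, nor co-parent of R, so it does not belong.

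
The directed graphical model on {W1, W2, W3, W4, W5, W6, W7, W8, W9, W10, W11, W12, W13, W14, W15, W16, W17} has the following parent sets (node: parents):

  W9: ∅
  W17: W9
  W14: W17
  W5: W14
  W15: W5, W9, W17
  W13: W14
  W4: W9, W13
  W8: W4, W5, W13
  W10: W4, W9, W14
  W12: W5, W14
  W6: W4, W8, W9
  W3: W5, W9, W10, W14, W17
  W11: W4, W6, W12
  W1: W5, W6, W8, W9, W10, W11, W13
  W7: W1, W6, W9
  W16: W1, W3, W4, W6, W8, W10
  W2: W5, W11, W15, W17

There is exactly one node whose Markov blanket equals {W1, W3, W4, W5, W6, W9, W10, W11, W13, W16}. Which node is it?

The target node must have every member of {W1, W3, W4, W5, W6, W9, W10, W11, W13, W16} as a parent, child, or co-parent, and no others.
Parents of W8: W4, W5, W13; children: W1, W6, W16; co-parents: W1, W3, W4, W5, W6, W9, W10, W11, W13.
These exactly cover the given set, so the node is W8.

W8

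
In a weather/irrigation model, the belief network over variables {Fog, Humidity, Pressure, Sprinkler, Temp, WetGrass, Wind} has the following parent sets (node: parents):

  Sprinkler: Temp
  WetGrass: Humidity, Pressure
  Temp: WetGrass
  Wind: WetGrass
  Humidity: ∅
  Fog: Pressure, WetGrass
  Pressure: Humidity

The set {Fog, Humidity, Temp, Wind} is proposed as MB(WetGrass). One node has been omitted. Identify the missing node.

Pressure

WetGrass's parents: Humidity, Pressure.
Ch(WetGrass) = {Fog, Temp, Wind}.
For each child, the remaining parents (spouses of WetGrass):
  Temp: no additional parents.
  Fog's other parent is Pressure.
  Wind has no other parent.
MB(WetGrass) = {Fog, Humidity, Pressure, Temp, Wind}.
Comparing with the claimed set, Pressure is missing.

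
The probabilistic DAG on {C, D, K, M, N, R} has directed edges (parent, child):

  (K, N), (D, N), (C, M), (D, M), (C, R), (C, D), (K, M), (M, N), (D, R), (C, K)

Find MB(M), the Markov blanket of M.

{C, D, K, N}

Pa(M) = {C, D, K}.
M has child N.
Other parents of M's children:
  N's other parents are D, K.
So the Markov blanket of M is {C, D, K, N}.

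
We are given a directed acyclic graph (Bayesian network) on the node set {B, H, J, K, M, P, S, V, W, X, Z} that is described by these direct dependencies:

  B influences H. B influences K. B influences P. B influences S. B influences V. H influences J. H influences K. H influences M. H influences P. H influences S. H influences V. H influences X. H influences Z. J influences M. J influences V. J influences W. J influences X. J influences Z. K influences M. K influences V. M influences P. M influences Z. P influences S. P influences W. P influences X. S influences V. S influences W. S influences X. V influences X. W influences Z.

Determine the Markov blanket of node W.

{H, J, M, P, S, Z}

Ch(W) = {Z}.
Parents of W: J, P, S.
Co-parents of W (other parents of its children):
  Z's other parents are H, J, M.
MB(W) = {H, J, M, P, S, Z}.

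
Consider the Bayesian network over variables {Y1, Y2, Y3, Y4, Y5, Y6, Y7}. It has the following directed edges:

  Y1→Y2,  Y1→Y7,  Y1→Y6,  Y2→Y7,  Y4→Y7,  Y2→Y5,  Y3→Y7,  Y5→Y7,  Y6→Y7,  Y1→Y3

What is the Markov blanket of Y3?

Parents of Y3: Y1.
Children of Y3: Y7.
Parents of each child, excluding Y3:
  Y7 also has parents Y1, Y2, Y4, Y5, Y6.
So the Markov blanket of Y3 is {Y1, Y2, Y4, Y5, Y6, Y7}.

{Y1, Y2, Y4, Y5, Y6, Y7}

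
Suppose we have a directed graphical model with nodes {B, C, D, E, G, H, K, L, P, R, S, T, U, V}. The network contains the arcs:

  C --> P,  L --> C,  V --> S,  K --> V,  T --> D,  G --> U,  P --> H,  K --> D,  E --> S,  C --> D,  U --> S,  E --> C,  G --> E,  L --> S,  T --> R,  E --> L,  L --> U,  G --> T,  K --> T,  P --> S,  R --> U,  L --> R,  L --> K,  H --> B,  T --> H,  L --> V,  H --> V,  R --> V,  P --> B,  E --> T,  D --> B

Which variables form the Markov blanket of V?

{E, H, K, L, P, R, S, U}

The Markov blanket of a node is its parents, its children, and the other parents of its children.
Children of V: S.
Pa(V) = {H, K, L, R}.
For each child, the remaining parents (spouses of V):
  S also has parents E, L, P, U.
Union: {H, K, L, R} ∪ {S} ∪ {E, L, P, U} = {E, H, K, L, P, R, S, U}.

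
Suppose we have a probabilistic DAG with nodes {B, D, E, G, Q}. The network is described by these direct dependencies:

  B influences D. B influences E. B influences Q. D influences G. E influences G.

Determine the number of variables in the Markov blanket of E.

E's parents: B.
E's children: G.
Co-parents of E (other parents of its children):
  G's other parent is D.
MB(E) = {B, D, G}, which has 3 nodes.

3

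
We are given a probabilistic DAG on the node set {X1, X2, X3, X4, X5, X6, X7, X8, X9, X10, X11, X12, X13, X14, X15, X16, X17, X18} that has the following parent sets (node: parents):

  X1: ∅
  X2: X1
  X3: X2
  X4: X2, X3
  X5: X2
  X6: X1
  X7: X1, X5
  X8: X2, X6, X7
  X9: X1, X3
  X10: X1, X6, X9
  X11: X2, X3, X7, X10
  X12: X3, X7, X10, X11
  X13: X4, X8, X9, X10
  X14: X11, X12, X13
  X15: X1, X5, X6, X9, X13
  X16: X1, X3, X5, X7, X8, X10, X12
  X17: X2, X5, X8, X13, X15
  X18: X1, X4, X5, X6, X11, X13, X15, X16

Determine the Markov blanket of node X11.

The Markov blanket of a node is its parents, its children, and the other parents of its children.
X11's parents: X2, X3, X7, X10.
X11 has children X12, X14, X18.
Co-parents of X11 (other parents of its children):
  X12 also has parents X3, X7, X10.
  X14 also has parents X12, X13.
  X18 also has parents X1, X4, X5, X6, X13, X15, X16.
MB(X11) = {X1, X2, X3, X4, X5, X6, X7, X10, X12, X13, X14, X15, X16, X18}.

{X1, X2, X3, X4, X5, X6, X7, X10, X12, X13, X14, X15, X16, X18}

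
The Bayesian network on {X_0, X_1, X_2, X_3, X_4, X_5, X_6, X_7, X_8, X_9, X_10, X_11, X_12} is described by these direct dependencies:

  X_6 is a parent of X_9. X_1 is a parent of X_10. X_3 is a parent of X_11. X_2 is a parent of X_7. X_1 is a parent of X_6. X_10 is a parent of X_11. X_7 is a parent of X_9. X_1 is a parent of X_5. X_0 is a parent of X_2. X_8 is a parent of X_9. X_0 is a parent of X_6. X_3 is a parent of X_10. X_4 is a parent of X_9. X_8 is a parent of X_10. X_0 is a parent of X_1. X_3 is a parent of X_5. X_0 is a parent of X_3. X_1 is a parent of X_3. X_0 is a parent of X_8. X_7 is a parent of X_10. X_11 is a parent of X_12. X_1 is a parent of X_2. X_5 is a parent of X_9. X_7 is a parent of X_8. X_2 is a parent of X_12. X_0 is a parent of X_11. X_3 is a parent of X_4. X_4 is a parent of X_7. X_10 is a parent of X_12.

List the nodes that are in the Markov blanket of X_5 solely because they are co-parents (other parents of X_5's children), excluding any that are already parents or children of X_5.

Children of X_5: X_9.
  X_9: X_4, X_6, X_7, X_8
Excluding nodes already adjacent to X_5 (X_1, X_3, X_9), the co-parent-only contribution is {X_4, X_6, X_7, X_8}.

{X_4, X_6, X_7, X_8}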